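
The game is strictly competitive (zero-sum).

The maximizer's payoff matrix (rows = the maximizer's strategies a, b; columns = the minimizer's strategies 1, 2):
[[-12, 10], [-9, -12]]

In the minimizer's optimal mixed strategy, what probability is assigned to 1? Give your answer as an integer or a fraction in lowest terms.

22/25

Row minima are -12 and -12, so the maximizer's maximin is -12; column maxima are -9 and 10, so the minimizer's minimax is -9. These differ, so the equilibrium is in mixed strategies.
Let the minimizer play 1 with probability q. The maximizer is indifferent when −12q + 10(1−q) = −9q − 12(1−q), giving q = 22/25.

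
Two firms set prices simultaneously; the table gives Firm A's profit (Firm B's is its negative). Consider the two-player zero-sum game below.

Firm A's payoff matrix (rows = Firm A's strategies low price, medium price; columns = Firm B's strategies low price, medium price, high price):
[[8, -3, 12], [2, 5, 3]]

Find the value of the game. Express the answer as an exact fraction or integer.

23/7

Column high price is strictly dominated by low price for Firm B (it gives Firm A more in every row).
The remaining 2×2 game on (low price, medium price) × (low price, medium price) has no saddle point. Let Firm A play low price with probability p; indifference gives 8p + 2(1−p) = −3p + 5(1−p), so p = 3/14.
Similarly Firm B's optimal q on low price is 4/7, and the value is 8·(4/7) + (-3)·(3/7) = 23/7.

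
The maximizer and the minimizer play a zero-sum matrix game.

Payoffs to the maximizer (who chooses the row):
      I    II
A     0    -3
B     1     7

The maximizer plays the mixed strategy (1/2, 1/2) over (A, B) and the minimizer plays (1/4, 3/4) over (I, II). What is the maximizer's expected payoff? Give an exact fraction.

Against (1/4, 3/4), each row's expected payoff is A: -9/4; B: 11/2.
Taking the (1/2, 1/2)-weighted average: (1/2)·(-9/4) + (1/2)·(11/2) = 13/8.

13/8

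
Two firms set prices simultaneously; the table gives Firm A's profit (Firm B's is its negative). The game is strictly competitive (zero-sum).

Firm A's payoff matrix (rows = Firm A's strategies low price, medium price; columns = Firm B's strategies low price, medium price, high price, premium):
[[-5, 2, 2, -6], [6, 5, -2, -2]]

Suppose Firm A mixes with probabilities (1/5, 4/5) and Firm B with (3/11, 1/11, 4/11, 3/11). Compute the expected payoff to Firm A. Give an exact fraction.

13/55

Against (3/11, 1/11, 4/11, 3/11), each row's expected payoff is low price: -23/11; medium price: 9/11.
Taking the (1/5, 4/5)-weighted average: (1/5)·(-23/11) + (4/5)·(9/11) = 13/55.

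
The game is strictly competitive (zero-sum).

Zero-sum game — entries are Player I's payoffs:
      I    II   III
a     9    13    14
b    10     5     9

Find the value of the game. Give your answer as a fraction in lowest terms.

85/9

Column III is strictly dominated by II for Player II (it gives Player I more in every row).
The remaining 2×2 game on (a, b) × (I, II) has no saddle point. Let Player I play a with probability p; indifference gives 9p + 10(1−p) = 13p + 5(1−p), so p = 5/9.
Similarly Player II's optimal q on I is 8/9, and the value is 9·(8/9) + (13)·(1/9) = 85/9.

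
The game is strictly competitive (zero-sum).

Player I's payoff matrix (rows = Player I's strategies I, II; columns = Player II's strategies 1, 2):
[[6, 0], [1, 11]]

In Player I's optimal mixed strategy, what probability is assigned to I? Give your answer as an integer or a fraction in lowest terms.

Row minima are 0 and 1, so Player I's maximin is 1; column maxima are 6 and 11, so Player II's minimax is 6. These differ, so the equilibrium is in mixed strategies.
Let Player I play I with probability p. Player II is indifferent when 6p + (1−p) = 11(1−p), giving p = 5/8.

5/8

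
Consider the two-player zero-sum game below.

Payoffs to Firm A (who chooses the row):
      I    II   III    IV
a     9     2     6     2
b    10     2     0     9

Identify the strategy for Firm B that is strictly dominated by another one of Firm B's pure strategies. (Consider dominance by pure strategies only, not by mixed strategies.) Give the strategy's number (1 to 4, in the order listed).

1

Firm B prefers columns that give Firm A less. Compare I with II: 2 < 9, 2 < 10.
So II strictly dominates I for Firm B; I is strictly dominated.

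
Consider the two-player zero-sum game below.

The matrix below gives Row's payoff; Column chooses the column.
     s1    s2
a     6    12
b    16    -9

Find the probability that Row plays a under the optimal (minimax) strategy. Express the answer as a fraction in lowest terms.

Row minima are 6 and -9, so Row's maximin is 6; column maxima are 16 and 12, so Column's minimax is 12. These differ, so the equilibrium is in mixed strategies.
Let Row play a with probability p. Column is indifferent when 6p + 16(1−p) = 12p − 9(1−p), giving p = 25/31.

25/31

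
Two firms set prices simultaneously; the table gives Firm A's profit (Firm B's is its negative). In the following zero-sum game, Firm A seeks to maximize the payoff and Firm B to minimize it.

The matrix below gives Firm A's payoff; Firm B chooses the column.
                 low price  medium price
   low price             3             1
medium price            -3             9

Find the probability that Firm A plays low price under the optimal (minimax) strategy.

Row minima are 1 and -3, so Firm A's maximin is 1; column maxima are 3 and 9, so Firm B's minimax is 3. These differ, so the equilibrium is in mixed strategies.
Let Firm A play low price with probability p. Firm B is indifferent when 3p − 3(1−p) = p + 9(1−p), giving p = 6/7.

6/7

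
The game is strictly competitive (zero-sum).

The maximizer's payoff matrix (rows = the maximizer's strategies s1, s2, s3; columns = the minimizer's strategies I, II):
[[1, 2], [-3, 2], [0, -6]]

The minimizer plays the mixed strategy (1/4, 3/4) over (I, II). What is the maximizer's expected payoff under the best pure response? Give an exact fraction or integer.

7/4

s1: (1)·(1/4) + (2)·(3/4) = 7/4.
s2: (-3)·(1/4) + (2)·(3/4) = 3/4.
s3: (0)·(1/4) + (-6)·(3/4) = -9/2.
The best pure response is s1 with expected payoff 7/4.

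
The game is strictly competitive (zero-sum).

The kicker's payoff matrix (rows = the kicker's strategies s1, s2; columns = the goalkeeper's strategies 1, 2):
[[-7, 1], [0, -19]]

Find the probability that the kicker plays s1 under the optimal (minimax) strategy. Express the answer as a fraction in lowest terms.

19/27

Row minima are -7 and -19, so the kicker's maximin is -7; column maxima are 0 and 1, so the goalkeeper's minimax is 0. These differ, so the equilibrium is in mixed strategies.
Let the kicker play s1 with probability p. The goalkeeper is indifferent when −7p = p − 19(1−p), giving p = 19/27.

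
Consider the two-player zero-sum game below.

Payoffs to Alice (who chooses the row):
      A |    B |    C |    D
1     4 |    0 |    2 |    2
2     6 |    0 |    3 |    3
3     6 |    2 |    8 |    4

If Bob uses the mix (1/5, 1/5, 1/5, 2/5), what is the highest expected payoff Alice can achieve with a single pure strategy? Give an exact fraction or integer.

24/5

1: (4)·(1/5) + (0)·(1/5) + (2)·(1/5) + (2)·(2/5) = 2.
2: (6)·(1/5) + (0)·(1/5) + (3)·(1/5) + (3)·(2/5) = 3.
3: (6)·(1/5) + (2)·(1/5) + (8)·(1/5) + (4)·(2/5) = 24/5.
The best pure response is 3 with expected payoff 24/5.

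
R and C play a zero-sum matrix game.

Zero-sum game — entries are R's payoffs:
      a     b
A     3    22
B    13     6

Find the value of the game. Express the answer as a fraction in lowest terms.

134/13

Row minima are 3 and 6, so R's maximin is 6; column maxima are 13 and 22, so C's minimax is 13. These differ, so the equilibrium is in mixed strategies.
Let R play A with probability p. C is indifferent when 3p + 13(1−p) = 22p + 6(1−p), giving p = 7/26.
Let C play a with probability q. R is indifferent when 3q + 22(1−q) = 13q + 6(1−q), giving q = 8/13.
The value is 3·(8/13) + (22)·(5/13) = 134/13.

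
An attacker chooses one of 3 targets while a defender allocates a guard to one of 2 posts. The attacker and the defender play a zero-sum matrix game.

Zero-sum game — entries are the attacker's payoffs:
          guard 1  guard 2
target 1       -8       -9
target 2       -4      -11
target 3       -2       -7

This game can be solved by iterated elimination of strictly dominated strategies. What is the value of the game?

-7

Row target 1 is strictly dominated by row target 3 (-2>-8, -7>-9); eliminate target 1.
Column guard 1 is strictly dominated by guard 2 for the defender (-11<-4, -7<-2); eliminate guard 1.
Row target 2 is strictly dominated by row target 3 (-7>-11); eliminate target 2.
Only (target 3, guard 2) remains, with payoff -7.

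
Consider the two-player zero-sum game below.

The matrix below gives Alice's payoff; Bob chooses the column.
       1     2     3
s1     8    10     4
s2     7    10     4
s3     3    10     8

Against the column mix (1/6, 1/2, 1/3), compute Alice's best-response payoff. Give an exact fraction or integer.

s1: (8)·(1/6) + (10)·(1/2) + (4)·(1/3) = 23/3.
s2: (7)·(1/6) + (10)·(1/2) + (4)·(1/3) = 15/2.
s3: (3)·(1/6) + (10)·(1/2) + (8)·(1/3) = 49/6.
The best pure response is s3 with expected payoff 49/6.

49/6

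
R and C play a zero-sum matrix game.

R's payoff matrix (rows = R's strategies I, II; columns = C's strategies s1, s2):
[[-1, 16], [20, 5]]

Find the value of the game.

Row minima are -1 and 5, so R's maximin is 5; column maxima are 20 and 16, so C's minimax is 16. These differ, so the equilibrium is in mixed strategies.
Let R play I with probability p. C is indifferent when −p + 20(1−p) = 16p + 5(1−p), giving p = 15/32.
Let C play s1 with probability q. R is indifferent when −q + 16(1−q) = 20q + 5(1−q), giving q = 11/32.
The value is -1·(11/32) + (16)·(21/32) = 325/32.

325/32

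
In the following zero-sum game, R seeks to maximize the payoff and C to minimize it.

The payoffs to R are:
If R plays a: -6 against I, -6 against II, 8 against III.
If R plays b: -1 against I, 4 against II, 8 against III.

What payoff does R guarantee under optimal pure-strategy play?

-1

Row minima: -6, -1 → R's maximin is -1.
Column maxima: -1, 4, 8 → C's minimax is -1.
They coincide at (b, I), so the value is -1.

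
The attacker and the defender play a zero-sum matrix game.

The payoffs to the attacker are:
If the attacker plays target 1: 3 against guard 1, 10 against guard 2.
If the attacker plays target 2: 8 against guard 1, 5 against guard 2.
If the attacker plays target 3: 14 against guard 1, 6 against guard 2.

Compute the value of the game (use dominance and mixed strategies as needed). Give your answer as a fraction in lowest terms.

122/15

Row target 2 is strictly dominated by row target 3, so the attacker never plays it.
The remaining 2×2 game on (target 1, target 3) × (guard 1, guard 2) has no saddle point. Let the attacker play target 1 with probability p; indifference gives 3p + 14(1−p) = 10p + 6(1−p), so p = 8/15.
Similarly the defender's optimal q on guard 1 is 4/15, and the value is 3·(4/15) + (10)·(11/15) = 122/15.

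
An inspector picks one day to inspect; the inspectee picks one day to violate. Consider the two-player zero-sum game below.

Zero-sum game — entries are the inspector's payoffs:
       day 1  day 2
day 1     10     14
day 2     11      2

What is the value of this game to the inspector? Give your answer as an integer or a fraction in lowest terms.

134/13

Row minima are 10 and 2, so the inspector's maximin is 10; column maxima are 11 and 14, so the inspectee's minimax is 11. These differ, so the equilibrium is in mixed strategies.
Let the inspector play day 1 with probability p. The inspectee is indifferent when 10p + 11(1−p) = 14p + 2(1−p), giving p = 9/13.
Let the inspectee play day 1 with probability q. The inspector is indifferent when 10q + 14(1−q) = 11q + 2(1−q), giving q = 12/13.
The value is 10·(12/13) + (14)·(1/13) = 134/13.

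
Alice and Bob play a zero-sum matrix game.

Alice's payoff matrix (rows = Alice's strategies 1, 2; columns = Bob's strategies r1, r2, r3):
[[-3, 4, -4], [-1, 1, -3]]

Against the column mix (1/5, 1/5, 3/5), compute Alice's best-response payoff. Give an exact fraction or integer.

1: (-3)·(1/5) + (4)·(1/5) + (-4)·(3/5) = -11/5.
2: (-1)·(1/5) + (1)·(1/5) + (-3)·(3/5) = -9/5.
The best pure response is 2 with expected payoff -9/5.

-9/5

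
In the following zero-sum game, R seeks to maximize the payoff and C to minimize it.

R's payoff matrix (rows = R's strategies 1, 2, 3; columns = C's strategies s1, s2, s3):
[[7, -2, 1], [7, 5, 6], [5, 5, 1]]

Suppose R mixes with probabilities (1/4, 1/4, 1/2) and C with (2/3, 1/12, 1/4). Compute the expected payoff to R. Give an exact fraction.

Against (2/3, 1/12, 1/4), each row's expected payoff is 1: 19/4; 2: 79/12; 3: 4.
Taking the (1/4, 1/4, 1/2)-weighted average: (1/4)·(19/4) + (1/4)·(79/12) + (1/2)·(4) = 29/6.

29/6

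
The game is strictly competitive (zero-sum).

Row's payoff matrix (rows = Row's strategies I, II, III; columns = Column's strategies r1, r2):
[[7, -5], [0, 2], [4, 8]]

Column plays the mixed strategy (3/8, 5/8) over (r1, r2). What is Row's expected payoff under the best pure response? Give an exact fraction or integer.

I: (7)·(3/8) + (-5)·(5/8) = -1/2.
II: (0)·(3/8) + (2)·(5/8) = 5/4.
III: (4)·(3/8) + (8)·(5/8) = 13/2.
The best pure response is III with expected payoff 13/2.

13/2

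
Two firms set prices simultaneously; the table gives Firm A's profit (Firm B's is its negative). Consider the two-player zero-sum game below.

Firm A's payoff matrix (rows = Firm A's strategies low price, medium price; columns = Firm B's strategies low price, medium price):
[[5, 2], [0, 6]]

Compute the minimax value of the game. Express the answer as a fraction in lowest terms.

Row minima are 2 and 0, so Firm A's maximin is 2; column maxima are 5 and 6, so Firm B's minimax is 5. These differ, so the equilibrium is in mixed strategies.
Let Firm A play low price with probability p. Firm B is indifferent when 5p = 2p + 6(1−p), giving p = 2/3.
Let Firm B play low price with probability q. Firm A is indifferent when 5q + 2(1−q) = 6(1−q), giving q = 4/9.
The value is 5·(4/9) + (2)·(5/9) = 10/3.

10/3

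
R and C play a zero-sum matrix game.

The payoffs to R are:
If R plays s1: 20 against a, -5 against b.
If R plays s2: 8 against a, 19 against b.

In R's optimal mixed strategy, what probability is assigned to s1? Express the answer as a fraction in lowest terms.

Row minima are -5 and 8, so R's maximin is 8; column maxima are 20 and 19, so C's minimax is 19. These differ, so the equilibrium is in mixed strategies.
Let R play s1 with probability p. C is indifferent when 20p + 8(1−p) = −5p + 19(1−p), giving p = 11/36.

11/36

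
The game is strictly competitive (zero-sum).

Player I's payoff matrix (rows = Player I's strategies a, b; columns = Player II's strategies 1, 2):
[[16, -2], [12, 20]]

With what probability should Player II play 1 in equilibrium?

Row minima are -2 and 12, so Player I's maximin is 12; column maxima are 16 and 20, so Player II's minimax is 16. These differ, so the equilibrium is in mixed strategies.
Let Player II play 1 with probability q. Player I is indifferent when 16q − 2(1−q) = 12q + 20(1−q), giving q = 11/13.

11/13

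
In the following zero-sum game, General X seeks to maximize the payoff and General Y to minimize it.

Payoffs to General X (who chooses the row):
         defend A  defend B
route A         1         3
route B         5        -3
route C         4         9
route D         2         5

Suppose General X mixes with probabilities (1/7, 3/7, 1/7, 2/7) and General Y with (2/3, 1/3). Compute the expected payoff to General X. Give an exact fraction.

61/21

Against (2/3, 1/3), each row's expected payoff is route A: 5/3; route B: 7/3; route C: 17/3; route D: 3.
Taking the (1/7, 3/7, 1/7, 2/7)-weighted average: (1/7)·(5/3) + (3/7)·(7/3) + (1/7)·(17/3) + (2/7)·(3) = 61/21.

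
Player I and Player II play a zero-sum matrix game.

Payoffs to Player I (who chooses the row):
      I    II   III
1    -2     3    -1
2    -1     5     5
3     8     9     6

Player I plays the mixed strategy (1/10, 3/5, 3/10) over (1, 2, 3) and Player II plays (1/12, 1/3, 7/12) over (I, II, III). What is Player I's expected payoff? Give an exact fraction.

39/8

Against (1/12, 1/3, 7/12), each row's expected payoff is 1: 1/4; 2: 9/2; 3: 43/6.
Taking the (1/10, 3/5, 3/10)-weighted average: (1/10)·(1/4) + (3/5)·(9/2) + (3/10)·(43/6) = 39/8.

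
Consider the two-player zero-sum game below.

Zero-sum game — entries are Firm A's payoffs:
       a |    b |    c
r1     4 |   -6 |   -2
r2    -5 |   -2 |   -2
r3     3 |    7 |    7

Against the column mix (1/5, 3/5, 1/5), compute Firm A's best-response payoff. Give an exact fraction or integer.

r1: (4)·(1/5) + (-6)·(3/5) + (-2)·(1/5) = -16/5.
r2: (-5)·(1/5) + (-2)·(3/5) + (-2)·(1/5) = -13/5.
r3: (3)·(1/5) + (7)·(3/5) + (7)·(1/5) = 31/5.
The best pure response is r3 with expected payoff 31/5.

31/5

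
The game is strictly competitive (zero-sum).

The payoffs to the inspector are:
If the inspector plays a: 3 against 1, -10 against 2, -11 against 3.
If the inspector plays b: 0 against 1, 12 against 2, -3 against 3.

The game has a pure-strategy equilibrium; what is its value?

-3

Row minima: -11, -3 → the inspector's maximin is -3.
Column maxima: 3, 12, -3 → the inspectee's minimax is -3.
They coincide at (b, 3), so the value is -3.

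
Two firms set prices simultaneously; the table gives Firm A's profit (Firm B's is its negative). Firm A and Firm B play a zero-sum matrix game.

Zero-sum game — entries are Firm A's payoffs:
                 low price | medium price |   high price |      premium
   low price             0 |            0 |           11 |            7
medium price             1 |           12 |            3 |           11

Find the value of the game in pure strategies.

Row minima: 0, 1 → Firm A's maximin is 1.
Column maxima: 1, 12, 11, 11 → Firm B's minimax is 1.
They coincide at (medium price, low price), so the value is 1.

1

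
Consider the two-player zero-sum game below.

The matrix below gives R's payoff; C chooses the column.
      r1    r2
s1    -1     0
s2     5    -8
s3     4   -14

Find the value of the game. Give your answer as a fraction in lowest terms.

-4/7

Row s3 is strictly dominated by row s2, so R never plays it.
The remaining 2×2 game on (s1, s2) × (r1, r2) has no saddle point. Let R play s1 with probability p; indifference gives −p + 5(1−p) = −8(1−p), so p = 13/14.
Similarly C's optimal q on r1 is 4/7, and the value is -1·(4/7) + (0)·(3/7) = -4/7.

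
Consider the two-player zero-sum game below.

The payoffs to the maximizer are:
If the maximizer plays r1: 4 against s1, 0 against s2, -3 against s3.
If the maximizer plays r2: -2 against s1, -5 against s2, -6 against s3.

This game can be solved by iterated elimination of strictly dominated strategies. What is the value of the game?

Column s2 is strictly dominated by s3 for the minimizer (-3<0, -6<-5); eliminate s2.
Row r2 is strictly dominated by row r1 (4>-2, -3>-6); eliminate r2.
Column s1 is strictly dominated by s3 for the minimizer (-3<4); eliminate s1.
Only (r1, s3) remains, with payoff -3.

-3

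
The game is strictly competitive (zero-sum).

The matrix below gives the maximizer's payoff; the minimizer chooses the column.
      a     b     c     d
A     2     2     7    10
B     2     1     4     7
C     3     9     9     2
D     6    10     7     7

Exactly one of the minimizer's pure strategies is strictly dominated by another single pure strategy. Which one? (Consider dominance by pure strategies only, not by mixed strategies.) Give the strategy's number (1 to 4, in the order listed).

The minimizer prefers columns that give the maximizer less. Compare c with a: 2 < 7, 2 < 4, 3 < 9, 6 < 7.
So a strictly dominates c for the minimizer; c is strictly dominated.

3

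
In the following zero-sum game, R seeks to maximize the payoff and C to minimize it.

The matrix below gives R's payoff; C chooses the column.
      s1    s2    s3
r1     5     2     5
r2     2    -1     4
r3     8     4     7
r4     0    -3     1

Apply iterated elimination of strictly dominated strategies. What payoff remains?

Column s1 is strictly dominated by s2 for C (2<5, -1<2, 4<8, -3<0); eliminate s1.
Row r1 is strictly dominated by row r3 (4>2, 7>5); eliminate r1.
Row r2 is strictly dominated by row r3 (4>-1, 7>4); eliminate r2.
Column s3 is strictly dominated by s2 for C (4<7, -3<1); eliminate s3.
Row r4 is strictly dominated by row r3 (4>-3); eliminate r4.
Only (r3, s2) remains, with payoff 4.

4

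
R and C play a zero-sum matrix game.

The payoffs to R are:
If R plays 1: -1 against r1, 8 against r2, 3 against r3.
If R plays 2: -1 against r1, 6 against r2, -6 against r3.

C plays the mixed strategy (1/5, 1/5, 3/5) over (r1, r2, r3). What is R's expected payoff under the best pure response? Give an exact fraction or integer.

16/5

1: (-1)·(1/5) + (8)·(1/5) + (3)·(3/5) = 16/5.
2: (-1)·(1/5) + (6)·(1/5) + (-6)·(3/5) = -13/5.
The best pure response is 1 with expected payoff 16/5.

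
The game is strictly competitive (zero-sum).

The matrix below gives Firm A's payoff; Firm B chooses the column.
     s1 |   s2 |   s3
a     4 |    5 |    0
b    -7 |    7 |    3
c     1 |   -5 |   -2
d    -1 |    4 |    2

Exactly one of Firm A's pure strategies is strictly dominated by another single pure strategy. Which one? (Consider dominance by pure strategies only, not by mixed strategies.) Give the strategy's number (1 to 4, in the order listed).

Compare c with a: 4 > 1, 5 > -5, 0 > -2.
So a strictly dominates c for Firm A; c is strictly dominated.

3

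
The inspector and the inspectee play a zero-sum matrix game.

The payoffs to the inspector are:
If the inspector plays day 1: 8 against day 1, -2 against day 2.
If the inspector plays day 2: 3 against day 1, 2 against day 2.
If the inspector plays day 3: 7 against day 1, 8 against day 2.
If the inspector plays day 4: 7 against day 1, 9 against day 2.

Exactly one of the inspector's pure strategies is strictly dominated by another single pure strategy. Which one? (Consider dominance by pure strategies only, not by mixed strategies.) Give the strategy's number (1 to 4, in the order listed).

2

Compare day 2 with day 3: 7 > 3, 8 > 2.
So day 3 strictly dominates day 2 for the inspector; day 2 is strictly dominated.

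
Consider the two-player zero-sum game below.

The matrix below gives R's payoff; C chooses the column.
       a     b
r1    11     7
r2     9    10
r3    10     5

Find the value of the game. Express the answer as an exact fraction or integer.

47/5

Row r3 is strictly dominated by row r1, so R never plays it.
The remaining 2×2 game on (r1, r2) × (a, b) has no saddle point. Let R play r1 with probability p; indifference gives 11p + 9(1−p) = 7p + 10(1−p), so p = 1/5.
Similarly C's optimal q on a is 3/5, and the value is 11·(3/5) + (7)·(2/5) = 47/5.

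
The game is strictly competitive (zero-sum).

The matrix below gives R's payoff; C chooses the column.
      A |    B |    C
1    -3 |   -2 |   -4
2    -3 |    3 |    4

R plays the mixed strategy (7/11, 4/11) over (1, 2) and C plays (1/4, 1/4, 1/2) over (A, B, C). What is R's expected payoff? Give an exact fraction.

-59/44

Against (1/4, 1/4, 1/2), each row's expected payoff is 1: -13/4; 2: 2.
Taking the (7/11, 4/11)-weighted average: (7/11)·(-13/4) + (4/11)·(2) = -59/44.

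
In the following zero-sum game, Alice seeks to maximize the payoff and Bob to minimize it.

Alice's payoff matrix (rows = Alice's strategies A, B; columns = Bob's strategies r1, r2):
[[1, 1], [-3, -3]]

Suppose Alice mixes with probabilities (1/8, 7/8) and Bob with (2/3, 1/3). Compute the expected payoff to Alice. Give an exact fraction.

Against (2/3, 1/3), each row's expected payoff is A: 1; B: -3.
Taking the (1/8, 7/8)-weighted average: (1/8)·(1) + (7/8)·(-3) = -5/2.

-5/2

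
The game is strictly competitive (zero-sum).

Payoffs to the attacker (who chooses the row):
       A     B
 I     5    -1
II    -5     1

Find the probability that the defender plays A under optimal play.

1/6

Row minima are -1 and -5, so the attacker's maximin is -1; column maxima are 5 and 1, so the defender's minimax is 1. These differ, so the equilibrium is in mixed strategies.
Let the defender play A with probability q. The attacker is indifferent when 5q − (1−q) = −5q + (1−q), giving q = 1/6.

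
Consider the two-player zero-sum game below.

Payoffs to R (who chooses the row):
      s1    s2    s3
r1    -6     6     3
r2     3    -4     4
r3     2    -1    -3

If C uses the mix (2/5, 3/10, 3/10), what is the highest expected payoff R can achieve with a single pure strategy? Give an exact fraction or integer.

r1: (-6)·(2/5) + (6)·(3/10) + (3)·(3/10) = 3/10.
r2: (3)·(2/5) + (-4)·(3/10) + (4)·(3/10) = 6/5.
r3: (2)·(2/5) + (-1)·(3/10) + (-3)·(3/10) = -2/5.
The best pure response is r2 with expected payoff 6/5.

6/5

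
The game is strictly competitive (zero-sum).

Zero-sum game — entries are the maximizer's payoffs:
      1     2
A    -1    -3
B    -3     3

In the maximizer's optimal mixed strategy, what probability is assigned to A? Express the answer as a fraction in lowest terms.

3/4

Row minima are -3 and -3, so the maximizer's maximin is -3; column maxima are -1 and 3, so the minimizer's minimax is -1. These differ, so the equilibrium is in mixed strategies.
Let the maximizer play A with probability p. The minimizer is indifferent when −p − 3(1−p) = −3p + 3(1−p), giving p = 3/4.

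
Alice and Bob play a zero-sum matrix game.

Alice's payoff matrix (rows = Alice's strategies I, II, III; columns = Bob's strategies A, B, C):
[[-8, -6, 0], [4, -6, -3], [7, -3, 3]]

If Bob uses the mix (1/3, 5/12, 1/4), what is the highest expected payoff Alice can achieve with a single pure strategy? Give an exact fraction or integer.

I: (-8)·(1/3) + (-6)·(5/12) + (0)·(1/4) = -31/6.
II: (4)·(1/3) + (-6)·(5/12) + (-3)·(1/4) = -23/12.
III: (7)·(1/3) + (-3)·(5/12) + (3)·(1/4) = 11/6.
The best pure response is III with expected payoff 11/6.

11/6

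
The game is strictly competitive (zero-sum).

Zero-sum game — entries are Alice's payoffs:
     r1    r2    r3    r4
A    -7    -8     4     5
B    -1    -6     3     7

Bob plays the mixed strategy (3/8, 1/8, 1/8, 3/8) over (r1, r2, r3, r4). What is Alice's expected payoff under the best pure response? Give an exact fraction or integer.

15/8

A: (-7)·(3/8) + (-8)·(1/8) + (4)·(1/8) + (5)·(3/8) = -5/4.
B: (-1)·(3/8) + (-6)·(1/8) + (3)·(1/8) + (7)·(3/8) = 15/8.
The best pure response is B with expected payoff 15/8.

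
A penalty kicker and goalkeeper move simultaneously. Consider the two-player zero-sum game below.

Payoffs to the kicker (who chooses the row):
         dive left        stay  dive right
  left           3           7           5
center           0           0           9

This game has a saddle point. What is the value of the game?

3

Row minima: 3, 0 → the kicker's maximin is 3.
Column maxima: 3, 7, 9 → the goalkeeper's minimax is 3.
They coincide at (left, dive left), so the value is 3.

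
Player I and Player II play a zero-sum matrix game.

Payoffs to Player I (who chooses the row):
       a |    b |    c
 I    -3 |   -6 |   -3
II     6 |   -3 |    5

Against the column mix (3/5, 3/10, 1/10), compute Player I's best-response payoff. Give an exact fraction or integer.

16/5

I: (-3)·(3/5) + (-6)·(3/10) + (-3)·(1/10) = -39/10.
II: (6)·(3/5) + (-3)·(3/10) + (5)·(1/10) = 16/5.
The best pure response is II with expected payoff 16/5.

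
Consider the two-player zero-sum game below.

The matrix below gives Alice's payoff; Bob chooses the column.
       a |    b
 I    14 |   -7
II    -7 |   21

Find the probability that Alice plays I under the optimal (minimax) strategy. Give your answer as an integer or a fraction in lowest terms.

4/7

Row minima are -7 and -7, so Alice's maximin is -7; column maxima are 14 and 21, so Bob's minimax is 14. These differ, so the equilibrium is in mixed strategies.
Let Alice play I with probability p. Bob is indifferent when 14p − 7(1−p) = −7p + 21(1−p), giving p = 4/7.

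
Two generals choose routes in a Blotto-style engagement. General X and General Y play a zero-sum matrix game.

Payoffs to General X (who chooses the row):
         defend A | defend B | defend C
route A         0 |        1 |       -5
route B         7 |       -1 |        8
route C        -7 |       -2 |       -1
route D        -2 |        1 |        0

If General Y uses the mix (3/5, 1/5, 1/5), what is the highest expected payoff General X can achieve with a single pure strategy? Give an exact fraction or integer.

route A: (0)·(3/5) + (1)·(1/5) + (-5)·(1/5) = -4/5.
route B: (7)·(3/5) + (-1)·(1/5) + (8)·(1/5) = 28/5.
route C: (-7)·(3/5) + (-2)·(1/5) + (-1)·(1/5) = -24/5.
route D: (-2)·(3/5) + (1)·(1/5) + (0)·(1/5) = -1.
The best pure response is route B with expected payoff 28/5.

28/5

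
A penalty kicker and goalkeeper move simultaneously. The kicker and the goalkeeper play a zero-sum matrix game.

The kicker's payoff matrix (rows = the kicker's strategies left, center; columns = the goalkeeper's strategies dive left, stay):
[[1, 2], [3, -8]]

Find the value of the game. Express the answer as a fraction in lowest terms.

Row minima are 1 and -8, so the kicker's maximin is 1; column maxima are 3 and 2, so the goalkeeper's minimax is 2. These differ, so the equilibrium is in mixed strategies.
Let the kicker play left with probability p. The goalkeeper is indifferent when p + 3(1−p) = 2p − 8(1−p), giving p = 11/12.
Let the goalkeeper play dive left with probability q. The kicker is indifferent when q + 2(1−q) = 3q − 8(1−q), giving q = 5/6.
The value is 1·(5/6) + (2)·(1/6) = 7/6.

7/6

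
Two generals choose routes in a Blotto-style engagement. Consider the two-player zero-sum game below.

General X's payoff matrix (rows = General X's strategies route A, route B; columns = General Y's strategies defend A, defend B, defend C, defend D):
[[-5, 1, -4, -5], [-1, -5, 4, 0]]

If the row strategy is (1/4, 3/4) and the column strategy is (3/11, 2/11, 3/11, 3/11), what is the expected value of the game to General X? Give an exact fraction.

-43/44

Against (3/11, 2/11, 3/11, 3/11), each row's expected payoff is route A: -40/11; route B: -1/11.
Taking the (1/4, 3/4)-weighted average: (1/4)·(-40/11) + (3/4)·(-1/11) = -43/44.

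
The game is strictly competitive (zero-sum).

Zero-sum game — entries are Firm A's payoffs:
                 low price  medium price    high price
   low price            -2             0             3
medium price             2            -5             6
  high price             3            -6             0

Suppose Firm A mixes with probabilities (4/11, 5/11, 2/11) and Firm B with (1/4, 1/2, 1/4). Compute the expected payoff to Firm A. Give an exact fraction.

Against (1/4, 1/2, 1/4), each row's expected payoff is low price: 1/4; medium price: -1/2; high price: -9/4.
Taking the (4/11, 5/11, 2/11)-weighted average: (4/11)·(1/4) + (5/11)·(-1/2) + (2/11)·(-9/4) = -6/11.

-6/11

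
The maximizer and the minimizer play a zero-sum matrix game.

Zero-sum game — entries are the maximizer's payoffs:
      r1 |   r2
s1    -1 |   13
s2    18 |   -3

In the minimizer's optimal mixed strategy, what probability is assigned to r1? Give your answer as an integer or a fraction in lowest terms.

16/35

Row minima are -1 and -3, so the maximizer's maximin is -1; column maxima are 18 and 13, so the minimizer's minimax is 13. These differ, so the equilibrium is in mixed strategies.
Let the minimizer play r1 with probability q. The maximizer is indifferent when −q + 13(1−q) = 18q − 3(1−q), giving q = 16/35.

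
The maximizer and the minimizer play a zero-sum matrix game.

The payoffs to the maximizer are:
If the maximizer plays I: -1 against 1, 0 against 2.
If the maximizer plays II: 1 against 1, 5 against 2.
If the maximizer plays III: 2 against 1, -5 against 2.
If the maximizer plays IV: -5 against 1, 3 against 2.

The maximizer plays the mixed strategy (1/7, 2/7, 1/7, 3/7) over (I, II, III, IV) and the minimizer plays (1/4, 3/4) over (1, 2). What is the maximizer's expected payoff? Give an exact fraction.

Against (1/4, 3/4), each row's expected payoff is I: -1/4; II: 4; III: -13/4; IV: 1.
Taking the (1/7, 2/7, 1/7, 3/7)-weighted average: (1/7)·(-1/4) + (2/7)·(4) + (1/7)·(-13/4) + (3/7)·(1) = 15/14.

15/14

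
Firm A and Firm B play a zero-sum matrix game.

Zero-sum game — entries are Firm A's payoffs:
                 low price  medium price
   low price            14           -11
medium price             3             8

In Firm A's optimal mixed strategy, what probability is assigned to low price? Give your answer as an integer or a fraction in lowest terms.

1/6

Row minima are -11 and 3, so Firm A's maximin is 3; column maxima are 14 and 8, so Firm B's minimax is 8. These differ, so the equilibrium is in mixed strategies.
Let Firm A play low price with probability p. Firm B is indifferent when 14p + 3(1−p) = −11p + 8(1−p), giving p = 1/6.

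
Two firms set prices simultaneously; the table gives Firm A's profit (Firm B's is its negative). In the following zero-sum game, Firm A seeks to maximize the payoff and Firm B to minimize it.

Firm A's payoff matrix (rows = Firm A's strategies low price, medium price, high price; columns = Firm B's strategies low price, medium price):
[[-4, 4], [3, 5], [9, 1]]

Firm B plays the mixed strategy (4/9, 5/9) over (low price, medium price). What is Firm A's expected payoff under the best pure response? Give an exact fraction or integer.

low price: (-4)·(4/9) + (4)·(5/9) = 4/9.
medium price: (3)·(4/9) + (5)·(5/9) = 37/9.
high price: (9)·(4/9) + (1)·(5/9) = 41/9.
The best pure response is high price with expected payoff 41/9.

41/9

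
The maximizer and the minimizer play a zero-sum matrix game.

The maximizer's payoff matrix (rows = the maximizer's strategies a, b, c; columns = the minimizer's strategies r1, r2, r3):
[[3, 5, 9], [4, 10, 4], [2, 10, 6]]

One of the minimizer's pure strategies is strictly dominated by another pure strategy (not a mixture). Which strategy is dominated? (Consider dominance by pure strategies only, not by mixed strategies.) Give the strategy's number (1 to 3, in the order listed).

2

The minimizer prefers columns that give the maximizer less. Compare r2 with r1: 3 < 5, 4 < 10, 2 < 10.
So r1 strictly dominates r2 for the minimizer; r2 is strictly dominated.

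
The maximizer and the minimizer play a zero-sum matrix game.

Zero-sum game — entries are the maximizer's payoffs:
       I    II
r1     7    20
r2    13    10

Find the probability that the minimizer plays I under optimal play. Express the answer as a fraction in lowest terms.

Row minima are 7 and 10, so the maximizer's maximin is 10; column maxima are 13 and 20, so the minimizer's minimax is 13. These differ, so the equilibrium is in mixed strategies.
Let the minimizer play I with probability q. The maximizer is indifferent when 7q + 20(1−q) = 13q + 10(1−q), giving q = 5/8.

5/8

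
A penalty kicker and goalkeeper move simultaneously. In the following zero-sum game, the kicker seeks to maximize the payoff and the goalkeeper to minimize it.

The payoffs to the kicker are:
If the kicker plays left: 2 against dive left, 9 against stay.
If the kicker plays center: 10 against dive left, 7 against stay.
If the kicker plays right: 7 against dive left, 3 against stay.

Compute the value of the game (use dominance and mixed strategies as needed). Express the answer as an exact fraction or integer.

38/5

Row right is strictly dominated by row center, so the kicker never plays it.
The remaining 2×2 game on (left, center) × (dive left, stay) has no saddle point. Let the kicker play left with probability p; indifference gives 2p + 10(1−p) = 9p + 7(1−p), so p = 3/10.
Similarly the goalkeeper's optimal q on dive left is 1/5, and the value is 2·(1/5) + (9)·(4/5) = 38/5.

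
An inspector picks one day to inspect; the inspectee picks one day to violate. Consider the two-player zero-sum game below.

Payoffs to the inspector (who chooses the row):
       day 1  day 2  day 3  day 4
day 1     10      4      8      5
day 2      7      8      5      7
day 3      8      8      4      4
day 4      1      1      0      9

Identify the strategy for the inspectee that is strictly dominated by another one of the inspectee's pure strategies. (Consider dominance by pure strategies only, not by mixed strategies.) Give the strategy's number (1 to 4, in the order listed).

1

The inspectee prefers columns that give the inspector less. Compare day 1 with day 3: 8 < 10, 5 < 7, 4 < 8, 0 < 1.
So day 3 strictly dominates day 1 for the inspectee; day 1 is strictly dominated.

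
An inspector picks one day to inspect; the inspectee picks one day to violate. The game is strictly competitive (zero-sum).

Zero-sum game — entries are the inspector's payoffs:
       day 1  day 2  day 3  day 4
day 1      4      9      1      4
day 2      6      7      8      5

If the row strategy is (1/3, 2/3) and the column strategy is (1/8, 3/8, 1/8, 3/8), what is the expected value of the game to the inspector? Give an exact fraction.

6

Against (1/8, 3/8, 1/8, 3/8), each row's expected payoff is day 1: 11/2; day 2: 25/4.
Taking the (1/3, 2/3)-weighted average: (1/3)·(11/2) + (2/3)·(25/4) = 6.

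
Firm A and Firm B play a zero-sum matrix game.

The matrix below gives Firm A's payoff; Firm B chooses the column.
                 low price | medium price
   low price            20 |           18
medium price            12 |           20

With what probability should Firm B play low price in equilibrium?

1/5

Row minima are 18 and 12, so Firm A's maximin is 18; column maxima are 20 and 20, so Firm B's minimax is 20. These differ, so the equilibrium is in mixed strategies.
Let Firm B play low price with probability q. Firm A is indifferent when 20q + 18(1−q) = 12q + 20(1−q), giving q = 1/5.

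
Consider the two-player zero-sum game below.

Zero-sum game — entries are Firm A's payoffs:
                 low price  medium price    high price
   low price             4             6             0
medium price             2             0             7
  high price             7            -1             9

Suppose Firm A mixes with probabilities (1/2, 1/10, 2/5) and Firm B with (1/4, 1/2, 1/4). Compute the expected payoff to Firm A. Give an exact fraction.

Against (1/4, 1/2, 1/4), each row's expected payoff is low price: 4; medium price: 9/4; high price: 7/2.
Taking the (1/2, 1/10, 2/5)-weighted average: (1/2)·(4) + (1/10)·(9/4) + (2/5)·(7/2) = 29/8.

29/8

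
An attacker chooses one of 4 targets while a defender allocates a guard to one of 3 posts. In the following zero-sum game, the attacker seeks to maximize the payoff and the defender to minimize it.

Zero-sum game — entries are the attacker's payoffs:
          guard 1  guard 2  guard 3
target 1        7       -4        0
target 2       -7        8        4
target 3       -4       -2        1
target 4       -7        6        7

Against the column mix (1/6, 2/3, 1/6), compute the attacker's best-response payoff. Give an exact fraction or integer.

29/6

target 1: (7)·(1/6) + (-4)·(2/3) + (0)·(1/6) = -3/2.
target 2: (-7)·(1/6) + (8)·(2/3) + (4)·(1/6) = 29/6.
target 3: (-4)·(1/6) + (-2)·(2/3) + (1)·(1/6) = -11/6.
target 4: (-7)·(1/6) + (6)·(2/3) + (7)·(1/6) = 4.
The best pure response is target 2 with expected payoff 29/6.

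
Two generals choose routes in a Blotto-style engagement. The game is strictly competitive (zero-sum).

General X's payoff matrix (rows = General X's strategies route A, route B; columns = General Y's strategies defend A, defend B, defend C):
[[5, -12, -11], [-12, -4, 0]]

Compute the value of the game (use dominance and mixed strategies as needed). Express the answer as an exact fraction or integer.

Column defend C is strictly dominated by defend B for General Y (it gives General X more in every row).
The remaining 2×2 game on (route A, route B) × (defend A, defend B) has no saddle point. Let General X play route A with probability p; indifference gives 5p − 12(1−p) = −12p − 4(1−p), so p = 8/25.
Similarly General Y's optimal q on defend A is 8/25, and the value is 5·(8/25) + (-12)·(17/25) = -164/25.

-164/25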